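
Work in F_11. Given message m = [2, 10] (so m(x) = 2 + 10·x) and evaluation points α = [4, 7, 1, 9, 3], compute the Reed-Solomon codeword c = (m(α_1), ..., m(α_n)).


c = [9, 6, 1, 4, 10]

Message polynomial: m(x) = 2 + 10·x (mod 11).
For each evaluation point α_i, compute m(α_i) mod 11:
  α_1 = 4: Horner steps 10 → 9, so m(4) = 9.
  α_2 = 7: Horner steps 10 → 6, so m(7) = 6.
  α_3 = 1: Horner steps 10 → 1, so m(1) = 1.
  α_4 = 9: Horner steps 10 → 4, so m(9) = 4.
  α_5 = 3: Horner steps 10 → 10, so m(3) = 10.
Codeword c = [9, 6, 1, 4, 10] ∈ F_11^5.


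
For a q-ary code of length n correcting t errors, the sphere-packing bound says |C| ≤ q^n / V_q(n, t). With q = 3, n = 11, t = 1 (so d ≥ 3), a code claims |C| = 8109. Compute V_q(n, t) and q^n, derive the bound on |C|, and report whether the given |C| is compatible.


V_q(n, t) = 23, q^n = 177147, Hamming bound = 7702, |C| = 8109 > bound (violated).

Step 1: Compute V_q(n, t) = Σ_{j=0}^1 C(n, j) (q−1)^j.
  j = 0: C(11,0)·(2)^0 = 1·1 = 1.
  j = 1: C(11,1)·(2)^1 = 11·2 = 22.
  V_q(n, t) = 1 + 22 = 23.
Step 2: q^n = 3^11 = 177147.
Step 3: Hamming bound ⌊q^n / V_q(n,t)⌋ = ⌊177147/23⌋ = 7702.
Step 4: Compare |C| = 8109 to 7702: violated.
The claimed |C| lies above the Hamming bound, so no 3-ary code of length 11 with d ≥ 3 can have 8109 codewords.


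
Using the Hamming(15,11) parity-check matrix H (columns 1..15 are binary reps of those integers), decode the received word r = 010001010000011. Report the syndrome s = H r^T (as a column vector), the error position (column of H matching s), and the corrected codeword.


s = (1, 1, 0, 1)^T, error position = 13, corrected codeword c = 010001010000111

Compute s = H r^T mod 2 one row at a time:
  s_1 = 1 + 0 + 0 + 0 + 0 + 0 + 1 + 1 = 3 ≡ 1 (mod 2).
  s_2 = 0 + 0 + 1 + 0 + 0 + 0 + 1 + 1 = 3 ≡ 1 (mod 2).
  s_3 = 1 + 0 + 1 + 0 + 0 + 0 + 1 + 1 = 4 ≡ 0 (mod 2).
  s_4 = 0 + 0 + 0 + 0 + 0 + 0 + 0 + 1 = 1 ≡ 1 (mod 2).
s = (1, 1, 0, 1)^T — this equals column 13 of H (binary 1101), so error is at position 13.
Correct: flip bit 13 of r = 010001010000011 to get c = 010001010000111.


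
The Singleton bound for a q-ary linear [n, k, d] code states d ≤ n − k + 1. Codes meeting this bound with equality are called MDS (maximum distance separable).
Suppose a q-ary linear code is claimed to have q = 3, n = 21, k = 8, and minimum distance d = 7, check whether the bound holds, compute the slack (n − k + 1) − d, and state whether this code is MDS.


Singleton RHS = n − k + 1 = 14, slack = 7, bound satisfied, not MDS.

Singleton bound: d ≤ n − k + 1.
Here n = 21, k = 8, so n − k + 1 = 14.
Given d = 7, check d ≤ 14: YES.
Slack = (n − k + 1) − d = 7.
The code is NOT MDS (slack = 7 > 0).
Description: the claimed parameters are [21, 8, 7]_3; such a code would be non-MDS.


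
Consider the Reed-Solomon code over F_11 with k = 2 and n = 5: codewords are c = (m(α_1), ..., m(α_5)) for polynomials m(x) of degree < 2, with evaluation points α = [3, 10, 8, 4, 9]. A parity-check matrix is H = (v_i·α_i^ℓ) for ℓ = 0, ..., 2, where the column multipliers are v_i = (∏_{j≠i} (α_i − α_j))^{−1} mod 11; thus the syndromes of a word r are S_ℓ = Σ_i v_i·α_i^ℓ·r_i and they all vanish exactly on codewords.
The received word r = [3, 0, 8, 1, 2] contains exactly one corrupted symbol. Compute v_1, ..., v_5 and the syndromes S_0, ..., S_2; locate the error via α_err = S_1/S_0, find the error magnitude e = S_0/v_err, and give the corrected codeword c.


S = (10, 3, 2), error at position 3, error magnitude e = 4, c = [3, 0, 4, 1, 2].

Step 1: column multipliers v_i = (∏_{j≠i}(α_i − α_j))^{−1} mod 11.
  i = 1 (α = 3): (3−10)(3−8)(3−4)(3−9) = (−7)·(−5)·(−1)·(−6) = 210 ≡ 1, so v_1 = 1^{−1} = 1 (mod 11).
  i = 2 (α = 10): (10−3)(10−8)(10−4)(10−9) = 7·2·6·1 = 84 ≡ 7, so v_2 = 7^{−1} = 8 (mod 11).
  i = 3 (α = 8): (8−3)(8−10)(8−4)(8−9) = 5·(−2)·4·(−1) = 40 ≡ 7, so v_3 = 7^{−1} = 8 (mod 11).
  i = 4 (α = 4): (4−3)(4−10)(4−8)(4−9) = 1·(−6)·(−4)·(−5) = −120 ≡ 1, so v_4 = 1^{−1} = 1 (mod 11).
  i = 5 (α = 9): (9−3)(9−10)(9−8)(9−4) = 6·(−1)·1·5 = −30 ≡ 3, so v_5 = 3^{−1} = 4 (mod 11).
  v = [1, 8, 8, 1, 4].
Step 2: syndromes of r = [3, 0, 8, 1, 2] (all sums mod 11).
  S_0 = Σ v_i r_i = 1·3 + 8·0 + 8·8 + 1·1 + 4·2 = 76 ≡ 10.
  S_1 = Σ v_i α_i r_i = 1·3·3 + 8·10·0 + 8·8·8 + 1·4·1 + 4·9·2 = 597 ≡ 3.
  α_i^2 mod 11 = [9, 1, 9, 5, 4].
  S_2 = Σ v_i α_i^2 r_i = 1·9·3 + 8·1·0 + 8·9·8 + 1·5·1 + 4·4·2 = 640 ≡ 2.
  S = (10, 3, 2) ≠ 0, so r is not a codeword (an error is present).
Step 3: locate the error. For a single error e at position i, S_ℓ = v_i·e·α_i^ℓ, so α_err = S_1/S_0.
  S_0^{−1} = 10^{−1} = 10 (mod 11), so α_err = 3·10 = 30 ≡ 8 = α_3. Error position i = 3.
  Consistency check: S_2/S_1 = 2·4 = 8 ≡ 8 = α_err ✓ (single-error assumption holds).
Step 4: error magnitude e = S_0/v_3 = S_0·∏_{j≠3}(α_3 − α_j) = 10·7 = 70 ≡ 4 (mod 11).
Step 5: correct position 3: c_3 = r_3 − e = 8 − 4 ≡ 4 (mod 11). Hence c = [3, 0, 4, 1, 2].
  Check: interpolating c through the α_i gives m(x) = 9 + 9·x (degree < 2) with m(α_i) = c_i for every i, so c is indeed a codeword.


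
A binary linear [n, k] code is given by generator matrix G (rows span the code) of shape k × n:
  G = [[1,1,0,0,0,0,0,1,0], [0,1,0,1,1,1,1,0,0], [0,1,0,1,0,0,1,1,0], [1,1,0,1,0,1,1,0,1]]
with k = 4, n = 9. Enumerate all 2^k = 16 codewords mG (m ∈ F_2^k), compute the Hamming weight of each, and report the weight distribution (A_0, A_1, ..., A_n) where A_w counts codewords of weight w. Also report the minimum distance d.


Weight distribution: A_0 = 1, A_3 = 5, A_4 = 5, A_5 = 2, A_6 = 2, A_7 = 1. Minimum distance d = 3.

Enumerate all 2^4 = 16 messages m ∈ F_2^4.
For each, compute codeword c = mG in F_2^9, then tally its weight.
  m = 0000 → c = 000000000, weight = 0.
  m = 1000 → c = 110000010, weight = 3.
  m = 0100 → c = 010111100, weight = 5.
  m = 1100 → c = 100111110, weight = 6.
  m = 0010 → c = 010100110, weight = 4.
  m = 1010 → c = 100100100, weight = 3.
  m = 0110 → c = 000011010, weight = 3.
  m = 1110 → c = 110011000, weight = 4.
  m = 0001 → c = 110101101, weight = 6.
  m = 1001 → c = 000101111, weight = 5.
  m = 0101 → c = 100010001, weight = 3.
  m = 1101 → c = 010010011, weight = 4.
  m = 0011 → c = 100001011, weight = 4.
  m = 1011 → c = 010001001, weight = 3.
  m = 0111 → c = 110110111, weight = 7.
  m = 1111 → c = 000110101, weight = 4.
Tally weights:
  weight 0: 1 codewords.
  weight 3: 5 codewords.
  weight 4: 5 codewords.
  weight 5: 2 codewords.
  weight 6: 2 codewords.
  weight 7: 1 codewords.
Minimum distance d = smallest w > 0 with A_w > 0 = 3.
Sanity: Σ A_w = 16 = 2^4 = 16 ✓.


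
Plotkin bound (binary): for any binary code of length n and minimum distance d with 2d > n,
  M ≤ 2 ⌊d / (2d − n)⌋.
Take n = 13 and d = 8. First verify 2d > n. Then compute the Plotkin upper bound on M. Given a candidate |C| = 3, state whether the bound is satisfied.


Plotkin bound M ≤ 4; given |C| = 3 ≤ bound (satisfied).

Check applicability: 2d = 16, n = 13.
2d − n = 3 > 0, so Plotkin applies.
Compute d/(2d−n) = 8/3 ≈ 2.6667.
⌊d/(2d−n)⌋ = 2.
Plotkin bound: M ≤ 2·2 = 4.
Given |C| = 3, check: satisfied.
This |C| is below the Plotkin bound.


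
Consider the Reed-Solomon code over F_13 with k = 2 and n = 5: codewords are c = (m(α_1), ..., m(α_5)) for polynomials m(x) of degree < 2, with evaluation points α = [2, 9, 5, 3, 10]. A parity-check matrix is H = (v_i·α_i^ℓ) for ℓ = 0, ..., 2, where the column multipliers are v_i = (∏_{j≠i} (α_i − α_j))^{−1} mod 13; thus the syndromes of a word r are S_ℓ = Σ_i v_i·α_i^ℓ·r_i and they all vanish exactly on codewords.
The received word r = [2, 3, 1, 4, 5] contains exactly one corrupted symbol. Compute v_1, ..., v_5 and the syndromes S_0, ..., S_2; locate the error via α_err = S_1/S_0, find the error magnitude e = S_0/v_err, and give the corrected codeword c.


S = (2, 10, 11), error at position 3, error magnitude e = 6, c = [2, 3, 8, 4, 5].

Step 1: column multipliers v_i = (∏_{j≠i}(α_i − α_j))^{−1} mod 13.
  i = 1 (α = 2): (2−9)(2−5)(2−3)(2−10) = (−7)·(−3)·(−1)·(−8) = 168 ≡ 12, so v_1 = 12^{−1} = 12 (mod 13).
  i = 2 (α = 9): (9−2)(9−5)(9−3)(9−10) = 7·4·6·(−1) = −168 ≡ 1, so v_2 = 1^{−1} = 1 (mod 13).
  i = 3 (α = 5): (5−2)(5−9)(5−3)(5−10) = 3·(−4)·2·(−5) = 120 ≡ 3, so v_3 = 3^{−1} = 9 (mod 13).
  i = 4 (α = 3): (3−2)(3−9)(3−5)(3−10) = 1·(−6)·(−2)·(−7) = −84 ≡ 7, so v_4 = 7^{−1} = 2 (mod 13).
  i = 5 (α = 10): (10−2)(10−9)(10−5)(10−3) = 8·1·5·7 = 280 ≡ 7, so v_5 = 7^{−1} = 2 (mod 13).
  v = [12, 1, 9, 2, 2].
Step 2: syndromes of r = [2, 3, 1, 4, 5] (all sums mod 13).
  S_0 = Σ v_i r_i = 12·2 + 1·3 + 9·1 + 2·4 + 2·5 = 54 ≡ 2.
  S_1 = Σ v_i α_i r_i = 12·2·2 + 1·9·3 + 9·5·1 + 2·3·4 + 2·10·5 = 244 ≡ 10.
  α_i^2 mod 13 = [4, 3, 12, 9, 9].
  S_2 = Σ v_i α_i^2 r_i = 12·4·2 + 1·3·3 + 9·12·1 + 2·9·4 + 2·9·5 = 375 ≡ 11.
  S = (2, 10, 11) ≠ 0, so r is not a codeword (an error is present).
Step 3: locate the error. For a single error e at position i, S_ℓ = v_i·e·α_i^ℓ, so α_err = S_1/S_0.
  S_0^{−1} = 2^{−1} = 7 (mod 13), so α_err = 10·7 = 70 ≡ 5 = α_3. Error position i = 3.
  Consistency check: S_2/S_1 = 11·4 = 44 ≡ 5 = α_err ✓ (single-error assumption holds).
Step 4: error magnitude e = S_0/v_3 = S_0·∏_{j≠3}(α_3 − α_j) = 2·3 = 6 ≡ 6 (mod 13).
Step 5: correct position 3: c_3 = r_3 − e = 1 − 6 ≡ 8 (mod 13). Hence c = [2, 3, 8, 4, 5].
  Check: interpolating c through the α_i gives m(x) = 11 + 2·x (degree < 2) with m(α_i) = c_i for every i, so c is indeed a codeword.


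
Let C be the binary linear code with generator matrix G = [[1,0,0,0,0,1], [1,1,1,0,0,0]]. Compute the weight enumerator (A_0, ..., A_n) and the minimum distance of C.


Weight distribution: A_0 = 1, A_2 = 1, A_3 = 2. Minimum distance d = 2.

Enumerate all 2^2 = 4 messages m ∈ F_2^2.
For each, compute codeword c = mG in F_2^6, then tally its weight.
  m = 00 → c = 000000, weight = 0.
  m = 10 → c = 100001, weight = 2.
  m = 01 → c = 111000, weight = 3.
  m = 11 → c = 011001, weight = 3.
Tally weights:
  weight 0: 1 codewords.
  weight 2: 1 codewords.
  weight 3: 2 codewords.
Minimum distance d = smallest w > 0 with A_w > 0 = 2.
Sanity: Σ A_w = 4 = 2^2 = 4 ✓.


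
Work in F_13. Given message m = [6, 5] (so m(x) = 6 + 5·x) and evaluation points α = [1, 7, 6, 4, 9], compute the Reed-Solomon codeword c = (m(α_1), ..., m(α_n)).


c = [11, 2, 10, 0, 12]

Message polynomial: m(x) = 6 + 5·x (mod 13).
For each evaluation point α_i, compute m(α_i) mod 13:
  α_1 = 1: Horner steps 5 → 11, so m(1) = 11.
  α_2 = 7: Horner steps 5 → 2, so m(7) = 2.
  α_3 = 6: Horner steps 5 → 10, so m(6) = 10.
  α_4 = 4: Horner steps 5 → 0, so m(4) = 0.
  α_5 = 9: Horner steps 5 → 12, so m(9) = 12.
Codeword c = [11, 2, 10, 0, 12] ∈ F_13^5.


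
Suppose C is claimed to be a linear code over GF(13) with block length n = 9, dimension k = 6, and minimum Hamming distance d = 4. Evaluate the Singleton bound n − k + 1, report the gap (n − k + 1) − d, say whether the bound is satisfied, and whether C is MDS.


Singleton RHS = n − k + 1 = 4, slack = 0, bound satisfied, MDS.

Singleton bound: d ≤ n − k + 1.
Here n = 9, k = 6, so n − k + 1 = 4.
Given d = 4, check d ≤ 4: YES.
Slack = (n − k + 1) − d = 0.
The code is MDS (slack = 0).
Description: the claimed parameters are [9, 6, 4]_13; such a code would be MDS (meets Singleton bound).


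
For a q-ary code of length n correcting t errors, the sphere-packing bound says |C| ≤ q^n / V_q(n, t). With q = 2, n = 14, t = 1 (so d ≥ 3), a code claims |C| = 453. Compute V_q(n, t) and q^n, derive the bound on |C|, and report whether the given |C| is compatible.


V_q(n, t) = 15, q^n = 16384, Hamming bound = 1092, |C| = 453 ≤ bound (satisfied).

Step 1: Compute V_q(n, t) = Σ_{j=0}^1 C(n, j) (q−1)^j.
  j = 0: C(14,0)·(1)^0 = 1·1 = 1.
  j = 1: C(14,1)·(1)^1 = 14·1 = 14.
  V_q(n, t) = 1 + 14 = 15.
Step 2: q^n = 2^14 = 16384.
Step 3: Hamming bound ⌊q^n / V_q(n,t)⌋ = ⌊16384/15⌋ = 1092.
Step 4: Compare |C| = 453 to 1092: satisfied.
The claimed |C| lies below the Hamming bound.


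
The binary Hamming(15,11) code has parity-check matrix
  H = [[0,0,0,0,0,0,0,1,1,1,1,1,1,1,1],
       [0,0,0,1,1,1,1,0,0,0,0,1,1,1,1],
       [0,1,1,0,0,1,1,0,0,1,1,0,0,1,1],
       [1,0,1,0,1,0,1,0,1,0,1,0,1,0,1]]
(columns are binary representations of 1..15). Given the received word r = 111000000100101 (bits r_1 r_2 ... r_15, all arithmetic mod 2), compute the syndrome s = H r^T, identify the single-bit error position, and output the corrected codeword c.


s = (1, 0, 0, 0)^T, error position = 8, corrected codeword c = 111000010100101

Compute s = H r^T mod 2 one row at a time:
  s_1 = 0 + 0 + 1 + 0 + 0 + 1 + 0 + 1 = 3 ≡ 1 (mod 2).
  s_2 = 0 + 0 + 0 + 0 + 0 + 1 + 0 + 1 = 2 ≡ 0 (mod 2).
  s_3 = 1 + 1 + 0 + 0 + 1 + 0 + 0 + 1 = 4 ≡ 0 (mod 2).
  s_4 = 1 + 1 + 0 + 0 + 0 + 0 + 1 + 1 = 4 ≡ 0 (mod 2).
s = (1, 0, 0, 0)^T — this equals column 8 of H (binary 1000), so error is at position 8.
Correct: flip bit 8 of r = 111000000100101 to get c = 111000010100101.


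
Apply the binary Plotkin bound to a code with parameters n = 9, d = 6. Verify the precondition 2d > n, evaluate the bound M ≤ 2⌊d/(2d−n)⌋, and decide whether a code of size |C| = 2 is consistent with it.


Plotkin bound M ≤ 4; given |C| = 2 ≤ bound (satisfied).

Check applicability: 2d = 12, n = 9.
2d − n = 3 > 0, so Plotkin applies.
Compute d/(2d−n) = 6/3 ≈ 2.0000.
⌊d/(2d−n)⌋ = 2.
Plotkin bound: M ≤ 2·2 = 4.
Given |C| = 2, check: satisfied.
This |C| is below the Plotkin bound.


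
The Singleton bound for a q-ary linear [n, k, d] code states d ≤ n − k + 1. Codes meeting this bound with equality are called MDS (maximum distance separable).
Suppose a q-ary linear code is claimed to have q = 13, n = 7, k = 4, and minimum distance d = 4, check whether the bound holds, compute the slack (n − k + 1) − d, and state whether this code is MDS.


Singleton RHS = n − k + 1 = 4, slack = 0, bound satisfied, MDS.

Singleton bound: d ≤ n − k + 1.
Here n = 7, k = 4, so n − k + 1 = 4.
Given d = 4, check d ≤ 4: YES.
Slack = (n − k + 1) − d = 0.
The code is MDS (slack = 0).
Description: the claimed parameters are [7, 4, 4]_13; such a code would be MDS (meets Singleton bound).


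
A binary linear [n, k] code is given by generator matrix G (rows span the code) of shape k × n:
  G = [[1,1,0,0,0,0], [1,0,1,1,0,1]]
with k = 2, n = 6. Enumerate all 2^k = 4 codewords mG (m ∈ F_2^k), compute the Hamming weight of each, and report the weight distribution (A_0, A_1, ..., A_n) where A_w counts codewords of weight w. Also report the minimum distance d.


Weight distribution: A_0 = 1, A_2 = 1, A_4 = 2. Minimum distance d = 2.

Enumerate all 2^2 = 4 messages m ∈ F_2^2.
For each, compute codeword c = mG in F_2^6, then tally its weight.
  m = 00 → c = 000000, weight = 0.
  m = 10 → c = 110000, weight = 2.
  m = 01 → c = 101101, weight = 4.
  m = 11 → c = 011101, weight = 4.
Tally weights:
  weight 0: 1 codewords.
  weight 2: 1 codewords.
  weight 4: 2 codewords.
Minimum distance d = smallest w > 0 with A_w > 0 = 2.
Sanity: Σ A_w = 4 = 2^2 = 4 ✓.


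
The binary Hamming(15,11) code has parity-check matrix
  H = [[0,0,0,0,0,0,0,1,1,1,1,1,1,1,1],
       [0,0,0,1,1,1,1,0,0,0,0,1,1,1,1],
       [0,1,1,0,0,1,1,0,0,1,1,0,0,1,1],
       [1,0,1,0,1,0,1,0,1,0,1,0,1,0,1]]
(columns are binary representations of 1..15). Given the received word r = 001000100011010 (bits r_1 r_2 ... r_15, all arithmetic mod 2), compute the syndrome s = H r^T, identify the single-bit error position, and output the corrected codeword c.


s = (1, 1, 0, 1)^T, error position = 13, corrected codeword c = 001000100011110

Compute s = H r^T mod 2 one row at a time:
  s_1 = 0 + 0 + 0 + 1 + 1 + 0 + 1 + 0 = 3 ≡ 1 (mod 2).
  s_2 = 0 + 0 + 0 + 1 + 1 + 0 + 1 + 0 = 3 ≡ 1 (mod 2).
  s_3 = 0 + 1 + 0 + 1 + 0 + 1 + 1 + 0 = 4 ≡ 0 (mod 2).
  s_4 = 0 + 1 + 0 + 1 + 0 + 1 + 0 + 0 = 3 ≡ 1 (mod 2).
s = (1, 1, 0, 1)^T — this equals column 13 of H (binary 1101), so error is at position 13.
Correct: flip bit 13 of r = 001000100011010 to get c = 001000100011110.


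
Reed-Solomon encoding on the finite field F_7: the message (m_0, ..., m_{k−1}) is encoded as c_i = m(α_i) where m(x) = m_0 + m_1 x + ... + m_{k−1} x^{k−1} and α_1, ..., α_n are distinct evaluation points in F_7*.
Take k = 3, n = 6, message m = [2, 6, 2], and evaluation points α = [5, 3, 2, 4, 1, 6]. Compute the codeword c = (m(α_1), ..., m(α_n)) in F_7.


c = [5, 3, 1, 2, 3, 5]

Message polynomial: m(x) = 2 + 6·x + 2·x^2 (mod 7).
For each evaluation point α_i, compute m(α_i) mod 7:
  α_1 = 5: Horner steps 2 → 2 → 5, so m(5) = 5.
  α_2 = 3: Horner steps 2 → 5 → 3, so m(3) = 3.
  α_3 = 2: Horner steps 2 → 3 → 1, so m(2) = 1.
  α_4 = 4: Horner steps 2 → 0 → 2, so m(4) = 2.
  α_5 = 1: Horner steps 2 → 1 → 3, so m(1) = 3.
  α_6 = 6: Horner steps 2 → 4 → 5, so m(6) = 5.
Codeword c = [5, 3, 1, 2, 3, 5] ∈ F_7^6.


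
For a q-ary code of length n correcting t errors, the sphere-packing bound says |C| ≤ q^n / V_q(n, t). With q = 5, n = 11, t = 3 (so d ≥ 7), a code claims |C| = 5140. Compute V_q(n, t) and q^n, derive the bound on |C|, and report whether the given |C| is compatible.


V_q(n, t) = 11485, q^n = 48828125, Hamming bound = 4251, |C| = 5140 > bound (violated).

Step 1: Compute V_q(n, t) = Σ_{j=0}^3 C(n, j) (q−1)^j.
  j = 0: C(11,0)·(4)^0 = 1·1 = 1.
  j = 1: C(11,1)·(4)^1 = 11·4 = 44.
  j = 2: C(11,2)·(4)^2 = 55·16 = 880.
  j = 3: C(11,3)·(4)^3 = 165·64 = 10560.
  V_q(n, t) = 1 + 44 + 880 + 10560 = 11485.
Step 2: q^n = 5^11 = 48828125.
Step 3: Hamming bound ⌊q^n / V_q(n,t)⌋ = ⌊48828125/11485⌋ = 4251.
Step 4: Compare |C| = 5140 to 4251: violated.
The claimed |C| lies above the Hamming bound, so no 5-ary code of length 11 with d ≥ 7 can have 5140 codewords.


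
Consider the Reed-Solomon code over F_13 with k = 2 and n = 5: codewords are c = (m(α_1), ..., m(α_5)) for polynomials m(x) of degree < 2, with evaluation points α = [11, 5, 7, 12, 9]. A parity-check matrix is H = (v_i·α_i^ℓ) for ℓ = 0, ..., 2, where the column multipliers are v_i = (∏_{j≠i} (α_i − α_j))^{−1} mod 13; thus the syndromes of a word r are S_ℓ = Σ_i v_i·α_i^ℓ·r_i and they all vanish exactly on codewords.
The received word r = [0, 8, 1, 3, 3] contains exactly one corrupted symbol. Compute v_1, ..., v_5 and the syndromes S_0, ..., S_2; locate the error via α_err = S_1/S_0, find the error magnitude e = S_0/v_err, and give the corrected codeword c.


S = (1, 9, 3), error at position 5, error magnitude e = 9, c = [0, 8, 1, 3, 7].

Step 1: column multipliers v_i = (∏_{j≠i}(α_i − α_j))^{−1} mod 13.
  i = 1 (α = 11): (11−5)(11−7)(11−12)(11−9) = 6·4·(−1)·2 = −48 ≡ 4, so v_1 = 4^{−1} = 10 (mod 13).
  i = 2 (α = 5): (5−11)(5−7)(5−12)(5−9) = (−6)·(−2)·(−7)·(−4) = 336 ≡ 11, so v_2 = 11^{−1} = 6 (mod 13).
  i = 3 (α = 7): (7−11)(7−5)(7−12)(7−9) = (−4)·2·(−5)·(−2) = −80 ≡ 11, so v_3 = 11^{−1} = 6 (mod 13).
  i = 4 (α = 12): (12−11)(12−5)(12−7)(12−9) = 1·7·5·3 = 105 ≡ 1, so v_4 = 1^{−1} = 1 (mod 13).
  i = 5 (α = 9): (9−11)(9−5)(9−7)(9−12) = (−2)·4·2·(−3) = 48 ≡ 9, so v_5 = 9^{−1} = 3 (mod 13).
  v = [10, 6, 6, 1, 3].
Step 2: syndromes of r = [0, 8, 1, 3, 3] (all sums mod 13).
  S_0 = Σ v_i r_i = 10·0 + 6·8 + 6·1 + 1·3 + 3·3 = 66 ≡ 1.
  S_1 = Σ v_i α_i r_i = 10·11·0 + 6·5·8 + 6·7·1 + 1·12·3 + 3·9·3 = 399 ≡ 9.
  α_i^2 mod 13 = [4, 12, 10, 1, 3].
  S_2 = Σ v_i α_i^2 r_i = 10·4·0 + 6·12·8 + 6·10·1 + 1·1·3 + 3·3·3 = 666 ≡ 3.
  S = (1, 9, 3) ≠ 0, so r is not a codeword (an error is present).
Step 3: locate the error. For a single error e at position i, S_ℓ = v_i·e·α_i^ℓ, so α_err = S_1/S_0.
  S_0^{−1} = 1^{−1} = 1 (mod 13), so α_err = 9·1 = 9 ≡ 9 = α_5. Error position i = 5.
  Consistency check: S_2/S_1 = 3·3 = 9 ≡ 9 = α_err ✓ (single-error assumption holds).
Step 4: error magnitude e = S_0/v_5 = S_0·∏_{j≠5}(α_5 − α_j) = 1·9 = 9 ≡ 9 (mod 13).
Step 5: correct position 5: c_5 = r_5 − e = 3 − 9 ≡ 7 (mod 13). Hence c = [0, 8, 1, 3, 7].
  Check: interpolating c through the α_i gives m(x) = 6 + 3·x (degree < 2) with m(α_i) = c_i for every i, so c is indeed a codeword.


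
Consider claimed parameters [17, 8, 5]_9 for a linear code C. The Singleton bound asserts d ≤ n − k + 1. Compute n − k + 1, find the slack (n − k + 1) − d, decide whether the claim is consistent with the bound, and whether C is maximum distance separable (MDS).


Singleton RHS = n − k + 1 = 10, slack = 5, bound satisfied, not MDS.

Singleton bound: d ≤ n − k + 1.
Here n = 17, k = 8, so n − k + 1 = 10.
Given d = 5, check d ≤ 10: YES.
Slack = (n − k + 1) − d = 5.
The code is NOT MDS (slack = 5 > 0).
Description: the claimed parameters are [17, 8, 5]_9; such a code would be non-MDS.


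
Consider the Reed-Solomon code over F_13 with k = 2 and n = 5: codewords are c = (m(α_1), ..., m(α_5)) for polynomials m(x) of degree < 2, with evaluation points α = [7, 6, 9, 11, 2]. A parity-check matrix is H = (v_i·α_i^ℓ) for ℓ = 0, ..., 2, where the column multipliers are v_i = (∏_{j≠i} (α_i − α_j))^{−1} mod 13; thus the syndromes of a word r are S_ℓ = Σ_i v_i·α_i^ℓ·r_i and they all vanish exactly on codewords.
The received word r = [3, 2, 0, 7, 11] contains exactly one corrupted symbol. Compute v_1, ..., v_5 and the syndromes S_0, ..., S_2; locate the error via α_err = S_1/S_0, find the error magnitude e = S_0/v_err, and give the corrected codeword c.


S = (3, 1, 9), error at position 3, error magnitude e = 8, c = [3, 2, 5, 7, 11].

Step 1: column multipliers v_i = (∏_{j≠i}(α_i − α_j))^{−1} mod 13.
  i = 1 (α = 7): (7−6)(7−9)(7−11)(7−2) = 1·(−2)·(−4)·5 = 40 ≡ 1, so v_1 = 1^{−1} = 1 (mod 13).
  i = 2 (α = 6): (6−7)(6−9)(6−11)(6−2) = (−1)·(−3)·(−5)·4 = −60 ≡ 5, so v_2 = 5^{−1} = 8 (mod 13).
  i = 3 (α = 9): (9−7)(9−6)(9−11)(9−2) = 2·3·(−2)·7 = −84 ≡ 7, so v_3 = 7^{−1} = 2 (mod 13).
  i = 4 (α = 11): (11−7)(11−6)(11−9)(11−2) = 4·5·2·9 = 360 ≡ 9, so v_4 = 9^{−1} = 3 (mod 13).
  i = 5 (α = 2): (2−7)(2−6)(2−9)(2−11) = (−5)·(−4)·(−7)·(−9) = 1260 ≡ 12, so v_5 = 12^{−1} = 12 (mod 13).
  v = [1, 8, 2, 3, 12].
Step 2: syndromes of r = [3, 2, 0, 7, 11] (all sums mod 13).
  S_0 = Σ v_i r_i = 1·3 + 8·2 + 2·0 + 3·7 + 12·11 = 172 ≡ 3.
  S_1 = Σ v_i α_i r_i = 1·7·3 + 8·6·2 + 2·9·0 + 3·11·7 + 12·2·11 = 612 ≡ 1.
  α_i^2 mod 13 = [10, 10, 3, 4, 4].
  S_2 = Σ v_i α_i^2 r_i = 1·10·3 + 8·10·2 + 2·3·0 + 3·4·7 + 12·4·11 = 802 ≡ 9.
  S = (3, 1, 9) ≠ 0, so r is not a codeword (an error is present).
Step 3: locate the error. For a single error e at position i, S_ℓ = v_i·e·α_i^ℓ, so α_err = S_1/S_0.
  S_0^{−1} = 3^{−1} = 9 (mod 13), so α_err = 1·9 = 9 ≡ 9 = α_3. Error position i = 3.
  Consistency check: S_2/S_1 = 9·1 = 9 ≡ 9 = α_err ✓ (single-error assumption holds).
Step 4: error magnitude e = S_0/v_3 = S_0·∏_{j≠3}(α_3 − α_j) = 3·7 = 21 ≡ 8 (mod 13).
Step 5: correct position 3: c_3 = r_3 − e = 0 − 8 ≡ 5 (mod 13). Hence c = [3, 2, 5, 7, 11].
  Check: interpolating c through the α_i gives m(x) = 9 + 1·x (degree < 2) with m(α_i) = c_i for every i, so c is indeed a codeword.


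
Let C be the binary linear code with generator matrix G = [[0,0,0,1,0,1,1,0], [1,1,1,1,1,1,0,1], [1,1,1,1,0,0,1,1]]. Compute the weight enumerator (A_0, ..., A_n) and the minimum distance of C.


Weight distribution: A_0 = 1, A_2 = 1, A_3 = 2, A_5 = 1, A_6 = 2, A_7 = 1. Minimum distance d = 2.

Enumerate all 2^3 = 8 messages m ∈ F_2^3.
For each, compute codeword c = mG in F_2^8, then tally its weight.
  m = 000 → c = 00000000, weight = 0.
  m = 100 → c = 00010110, weight = 3.
  m = 010 → c = 11111101, weight = 7.
  m = 110 → c = 11101011, weight = 6.
  m = 001 → c = 11110011, weight = 6.
  m = 101 → c = 11100101, weight = 5.
  m = 011 → c = 00001110, weight = 3.
  m = 111 → c = 00011000, weight = 2.
Tally weights:
  weight 0: 1 codewords.
  weight 2: 1 codewords.
  weight 3: 2 codewords.
  weight 5: 1 codewords.
  weight 6: 2 codewords.
  weight 7: 1 codewords.
Minimum distance d = smallest w > 0 with A_w > 0 = 2.
Sanity: Σ A_w = 8 = 2^3 = 8 ✓.


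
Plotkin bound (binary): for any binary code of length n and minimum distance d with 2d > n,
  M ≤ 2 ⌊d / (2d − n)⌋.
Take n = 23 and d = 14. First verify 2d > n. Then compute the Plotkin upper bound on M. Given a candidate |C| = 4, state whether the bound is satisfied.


Plotkin bound M ≤ 4; given |C| = 4 ≤ bound (satisfied).

Check applicability: 2d = 28, n = 23.
2d − n = 5 > 0, so Plotkin applies.
Compute d/(2d−n) = 14/5 ≈ 2.8000.
⌊d/(2d−n)⌋ = 2.
Plotkin bound: M ≤ 2·2 = 4.
Given |C| = 4, check: satisfied.
This |C| is at the Plotkin bound.


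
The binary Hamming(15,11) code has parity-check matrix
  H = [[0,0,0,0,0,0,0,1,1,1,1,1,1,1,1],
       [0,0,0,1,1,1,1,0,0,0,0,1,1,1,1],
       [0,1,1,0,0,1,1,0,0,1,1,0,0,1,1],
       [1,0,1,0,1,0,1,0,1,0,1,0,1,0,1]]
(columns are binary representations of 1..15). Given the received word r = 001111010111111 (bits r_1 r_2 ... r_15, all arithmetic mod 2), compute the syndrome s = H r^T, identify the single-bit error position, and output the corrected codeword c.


s = (1, 1, 0, 1)^T, error position = 13, corrected codeword c = 001111010111011

Compute s = H r^T mod 2 one row at a time:
  s_1 = 1 + 0 + 1 + 1 + 1 + 1 + 1 + 1 = 7 ≡ 1 (mod 2).
  s_2 = 1 + 1 + 1 + 0 + 1 + 1 + 1 + 1 = 7 ≡ 1 (mod 2).
  s_3 = 0 + 1 + 1 + 0 + 1 + 1 + 1 + 1 = 6 ≡ 0 (mod 2).
  s_4 = 0 + 1 + 1 + 0 + 0 + 1 + 1 + 1 = 5 ≡ 1 (mod 2).
s = (1, 1, 0, 1)^T — this equals column 13 of H (binary 1101), so error is at position 13.
Correct: flip bit 13 of r = 001111010111111 to get c = 001111010111011.


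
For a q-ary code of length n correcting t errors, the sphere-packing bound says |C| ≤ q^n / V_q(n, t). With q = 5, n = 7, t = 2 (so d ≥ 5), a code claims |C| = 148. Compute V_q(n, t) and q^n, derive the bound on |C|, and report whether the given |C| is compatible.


V_q(n, t) = 365, q^n = 78125, Hamming bound = 214, |C| = 148 ≤ bound (satisfied).

Step 1: Compute V_q(n, t) = Σ_{j=0}^2 C(n, j) (q−1)^j.
  j = 0: C(7,0)·(4)^0 = 1·1 = 1.
  j = 1: C(7,1)·(4)^1 = 7·4 = 28.
  j = 2: C(7,2)·(4)^2 = 21·16 = 336.
  V_q(n, t) = 1 + 28 + 336 = 365.
Step 2: q^n = 5^7 = 78125.
Step 3: Hamming bound ⌊q^n / V_q(n,t)⌋ = ⌊78125/365⌋ = 214.
Step 4: Compare |C| = 148 to 214: satisfied.
The claimed |C| lies below the Hamming bound.


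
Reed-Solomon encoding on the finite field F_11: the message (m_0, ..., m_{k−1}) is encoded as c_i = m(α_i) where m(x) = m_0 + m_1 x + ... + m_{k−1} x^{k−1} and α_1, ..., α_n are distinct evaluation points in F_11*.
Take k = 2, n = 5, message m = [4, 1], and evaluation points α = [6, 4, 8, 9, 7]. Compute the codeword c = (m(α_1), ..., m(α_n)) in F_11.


c = [10, 8, 1, 2, 0]

Message polynomial: m(x) = 4 + 1·x (mod 11).
For each evaluation point α_i, compute m(α_i) mod 11:
  α_1 = 6: Horner steps 1 → 10, so m(6) = 10.
  α_2 = 4: Horner steps 1 → 8, so m(4) = 8.
  α_3 = 8: Horner steps 1 → 1, so m(8) = 1.
  α_4 = 9: Horner steps 1 → 2, so m(9) = 2.
  α_5 = 7: Horner steps 1 → 0, so m(7) = 0.
Codeword c = [10, 8, 1, 2, 0] ∈ F_11^5.


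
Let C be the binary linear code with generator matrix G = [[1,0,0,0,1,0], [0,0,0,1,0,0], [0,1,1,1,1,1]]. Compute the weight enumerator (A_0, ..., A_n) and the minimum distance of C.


Weight distribution: A_0 = 1, A_1 = 1, A_2 = 1, A_3 = 1, A_4 = 2, A_5 = 2. Minimum distance d = 1.

Enumerate all 2^3 = 8 messages m ∈ F_2^3.
For each, compute codeword c = mG in F_2^6, then tally its weight.
  m = 000 → c = 000000, weight = 0.
  m = 100 → c = 100010, weight = 2.
  m = 010 → c = 000100, weight = 1.
  m = 110 → c = 100110, weight = 3.
  m = 001 → c = 011111, weight = 5.
  m = 101 → c = 111101, weight = 5.
  m = 011 → c = 011011, weight = 4.
  m = 111 → c = 111001, weight = 4.
Tally weights:
  weight 0: 1 codewords.
  weight 1: 1 codewords.
  weight 2: 1 codewords.
  weight 3: 1 codewords.
  weight 4: 2 codewords.
  weight 5: 2 codewords.
Minimum distance d = smallest w > 0 with A_w > 0 = 1.
Sanity: Σ A_w = 8 = 2^3 = 8 ✓.


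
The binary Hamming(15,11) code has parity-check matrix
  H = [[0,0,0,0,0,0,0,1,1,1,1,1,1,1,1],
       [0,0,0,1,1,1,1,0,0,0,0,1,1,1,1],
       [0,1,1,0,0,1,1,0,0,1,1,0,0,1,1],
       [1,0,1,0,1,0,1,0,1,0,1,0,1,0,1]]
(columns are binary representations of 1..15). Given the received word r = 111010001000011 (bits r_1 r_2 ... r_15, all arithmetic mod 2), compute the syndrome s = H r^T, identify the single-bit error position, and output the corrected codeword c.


s = (1, 1, 0, 1)^T, error position = 13, corrected codeword c = 111010001000111

Compute s = H r^T mod 2 one row at a time:
  s_1 = 0 + 1 + 0 + 0 + 0 + 0 + 1 + 1 = 3 ≡ 1 (mod 2).
  s_2 = 0 + 1 + 0 + 0 + 0 + 0 + 1 + 1 = 3 ≡ 1 (mod 2).
  s_3 = 1 + 1 + 0 + 0 + 0 + 0 + 1 + 1 = 4 ≡ 0 (mod 2).
  s_4 = 1 + 1 + 1 + 0 + 1 + 0 + 0 + 1 = 5 ≡ 1 (mod 2).
s = (1, 1, 0, 1)^T — this equals column 13 of H (binary 1101), so error is at position 13.
Correct: flip bit 13 of r = 111010001000011 to get c = 111010001000111.


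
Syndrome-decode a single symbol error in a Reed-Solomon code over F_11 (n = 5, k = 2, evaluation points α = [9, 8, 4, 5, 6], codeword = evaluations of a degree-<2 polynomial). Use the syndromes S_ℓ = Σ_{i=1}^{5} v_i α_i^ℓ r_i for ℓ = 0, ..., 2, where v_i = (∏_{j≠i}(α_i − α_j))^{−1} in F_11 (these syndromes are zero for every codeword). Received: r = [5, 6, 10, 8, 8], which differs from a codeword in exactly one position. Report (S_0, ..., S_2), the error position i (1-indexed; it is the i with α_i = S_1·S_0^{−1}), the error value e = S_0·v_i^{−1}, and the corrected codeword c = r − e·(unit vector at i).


S = (1, 5, 3), error at position 4, error magnitude e = 10, c = [5, 6, 10, 9, 8].

Step 1: column multipliers v_i = (∏_{j≠i}(α_i − α_j))^{−1} mod 11.
  i = 1 (α = 9): (9−8)(9−4)(9−5)(9−6) = 1·5·4·3 = 60 ≡ 5, so v_1 = 5^{−1} = 9 (mod 11).
  i = 2 (α = 8): (8−9)(8−4)(8−5)(8−6) = (−1)·4·3·2 = −24 ≡ 9, so v_2 = 9^{−1} = 5 (mod 11).
  i = 3 (α = 4): (4−9)(4−8)(4−5)(4−6) = (−5)·(−4)·(−1)·(−2) = 40 ≡ 7, so v_3 = 7^{−1} = 8 (mod 11).
  i = 4 (α = 5): (5−9)(5−8)(5−4)(5−6) = (−4)·(−3)·1·(−1) = −12 ≡ 10, so v_4 = 10^{−1} = 10 (mod 11).
  i = 5 (α = 6): (6−9)(6−8)(6−4)(6−5) = (−3)·(−2)·2·1 = 12 ≡ 1, so v_5 = 1^{−1} = 1 (mod 11).
  v = [9, 5, 8, 10, 1].
Step 2: syndromes of r = [5, 6, 10, 8, 8] (all sums mod 11).
  S_0 = Σ v_i r_i = 9·5 + 5·6 + 8·10 + 10·8 + 1·8 = 243 ≡ 1.
  S_1 = Σ v_i α_i r_i = 9·9·5 + 5·8·6 + 8·4·10 + 10·5·8 + 1·6·8 = 1413 ≡ 5.
  α_i^2 mod 11 = [4, 9, 5, 3, 3].
  S_2 = Σ v_i α_i^2 r_i = 9·4·5 + 5·9·6 + 8·5·10 + 10·3·8 + 1·3·8 = 1114 ≡ 3.
  S = (1, 5, 3) ≠ 0, so r is not a codeword (an error is present).
Step 3: locate the error. For a single error e at position i, S_ℓ = v_i·e·α_i^ℓ, so α_err = S_1/S_0.
  S_0^{−1} = 1^{−1} = 1 (mod 11), so α_err = 5·1 = 5 ≡ 5 = α_4. Error position i = 4.
  Consistency check: S_2/S_1 = 3·9 = 27 ≡ 5 = α_err ✓ (single-error assumption holds).
Step 4: error magnitude e = S_0/v_4 = S_0·∏_{j≠4}(α_4 − α_j) = 1·10 = 10 ≡ 10 (mod 11).
Step 5: correct position 4: c_4 = r_4 − e = 8 − 10 ≡ 9 (mod 11). Hence c = [5, 6, 10, 9, 8].
  Check: interpolating c through the α_i gives m(x) = 3 + 10·x (degree < 2) with m(α_i) = c_i for every i, so c is indeed a codeword.


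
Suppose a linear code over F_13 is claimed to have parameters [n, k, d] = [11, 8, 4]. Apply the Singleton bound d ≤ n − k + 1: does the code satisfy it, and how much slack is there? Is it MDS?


Singleton RHS = n − k + 1 = 4, slack = 0, bound satisfied, MDS.

Singleton bound: d ≤ n − k + 1.
Here n = 11, k = 8, so n − k + 1 = 4.
Given d = 4, check d ≤ 4: YES.
Slack = (n − k + 1) − d = 0.
The code is MDS (slack = 0).
Description: the claimed parameters are [11, 8, 4]_13; such a code would be MDS (meets Singleton bound).


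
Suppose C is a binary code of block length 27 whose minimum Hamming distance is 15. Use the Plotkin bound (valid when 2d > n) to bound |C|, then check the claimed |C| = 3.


Plotkin bound M ≤ 10; given |C| = 3 ≤ bound (satisfied).

Check applicability: 2d = 30, n = 27.
2d − n = 3 > 0, so Plotkin applies.
Compute d/(2d−n) = 15/3 ≈ 5.0000.
⌊d/(2d−n)⌋ = 5.
Plotkin bound: M ≤ 2·5 = 10.
Given |C| = 3, check: satisfied.
This |C| is below the Plotkin bound.


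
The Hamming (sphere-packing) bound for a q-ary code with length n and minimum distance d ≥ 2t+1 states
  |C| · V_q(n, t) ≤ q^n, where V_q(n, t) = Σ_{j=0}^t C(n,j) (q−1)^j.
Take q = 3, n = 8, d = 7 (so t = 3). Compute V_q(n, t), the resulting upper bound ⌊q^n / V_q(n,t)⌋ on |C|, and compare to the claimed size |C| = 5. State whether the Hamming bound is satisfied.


V_q(n, t) = 577, q^n = 6561, Hamming bound = 11, |C| = 5 ≤ bound (satisfied).

Step 1: Compute V_q(n, t) = Σ_{j=0}^3 C(n, j) (q−1)^j.
  j = 0: C(8,0)·(2)^0 = 1·1 = 1.
  j = 1: C(8,1)·(2)^1 = 8·2 = 16.
  j = 2: C(8,2)·(2)^2 = 28·4 = 112.
  j = 3: C(8,3)·(2)^3 = 56·8 = 448.
  V_q(n, t) = 1 + 16 + 112 + 448 = 577.
Step 2: q^n = 3^8 = 6561.
Step 3: Hamming bound ⌊q^n / V_q(n,t)⌋ = ⌊6561/577⌋ = 11.
Step 4: Compare |C| = 5 to 11: satisfied.
The claimed |C| lies below the Hamming bound.


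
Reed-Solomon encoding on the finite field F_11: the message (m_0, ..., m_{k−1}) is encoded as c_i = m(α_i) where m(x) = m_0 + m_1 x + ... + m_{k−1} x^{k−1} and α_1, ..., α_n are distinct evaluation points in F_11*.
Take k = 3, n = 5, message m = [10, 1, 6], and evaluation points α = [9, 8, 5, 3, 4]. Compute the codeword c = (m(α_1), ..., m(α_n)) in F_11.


c = [10, 6, 0, 1, 0]

Message polynomial: m(x) = 10 + 1·x + 6·x^2 (mod 11).
For each evaluation point α_i, compute m(α_i) mod 11:
  α_1 = 9: Horner steps 6 → 0 → 10, so m(9) = 10.
  α_2 = 8: Horner steps 6 → 5 → 6, so m(8) = 6.
  α_3 = 5: Horner steps 6 → 9 → 0, so m(5) = 0.
  α_4 = 3: Horner steps 6 → 8 → 1, so m(3) = 1.
  α_5 = 4: Horner steps 6 → 3 → 0, so m(4) = 0.
Codeword c = [10, 6, 0, 1, 0] ∈ F_11^5.


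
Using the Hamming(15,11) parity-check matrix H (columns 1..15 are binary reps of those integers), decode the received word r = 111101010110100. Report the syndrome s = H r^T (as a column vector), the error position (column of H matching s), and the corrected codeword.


s = (0, 1, 1, 0)^T, error position = 6, corrected codeword c = 111100010110100

Compute s = H r^T mod 2 one row at a time:
  s_1 = 1 + 0 + 1 + 1 + 0 + 1 + 0 + 0 = 4 ≡ 0 (mod 2).
  s_2 = 1 + 0 + 1 + 0 + 0 + 1 + 0 + 0 = 3 ≡ 1 (mod 2).
  s_3 = 1 + 1 + 1 + 0 + 1 + 1 + 0 + 0 = 5 ≡ 1 (mod 2).
  s_4 = 1 + 1 + 0 + 0 + 0 + 1 + 1 + 0 = 4 ≡ 0 (mod 2).
s = (0, 1, 1, 0)^T — this equals column 6 of H (binary 0110), so error is at position 6.
Correct: flip bit 6 of r = 111101010110100 to get c = 111100010110100.


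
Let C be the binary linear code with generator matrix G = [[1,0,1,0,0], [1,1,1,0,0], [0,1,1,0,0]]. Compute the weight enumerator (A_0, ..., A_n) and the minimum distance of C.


Weight distribution: A_0 = 1, A_1 = 3, A_2 = 3, A_3 = 1. Minimum distance d = 1.

Enumerate all 2^3 = 8 messages m ∈ F_2^3.
For each, compute codeword c = mG in F_2^5, then tally its weight.
  m = 000 → c = 00000, weight = 0.
  m = 100 → c = 10100, weight = 2.
  m = 010 → c = 11100, weight = 3.
  m = 110 → c = 01000, weight = 1.
  m = 001 → c = 01100, weight = 2.
  m = 101 → c = 11000, weight = 2.
  m = 011 → c = 10000, weight = 1.
  m = 111 → c = 00100, weight = 1.
Tally weights:
  weight 0: 1 codewords.
  weight 1: 3 codewords.
  weight 2: 3 codewords.
  weight 3: 1 codewords.
Minimum distance d = smallest w > 0 with A_w > 0 = 1.
Sanity: Σ A_w = 8 = 2^3 = 8 ✓.


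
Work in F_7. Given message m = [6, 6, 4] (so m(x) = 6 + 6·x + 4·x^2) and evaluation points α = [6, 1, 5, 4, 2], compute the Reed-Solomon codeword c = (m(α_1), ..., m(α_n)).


c = [4, 2, 3, 3, 6]

Message polynomial: m(x) = 6 + 6·x + 4·x^2 (mod 7).
For each evaluation point α_i, compute m(α_i) mod 7:
  α_1 = 6: Horner steps 4 → 2 → 4, so m(6) = 4.
  α_2 = 1: Horner steps 4 → 3 → 2, so m(1) = 2.
  α_3 = 5: Horner steps 4 → 5 → 3, so m(5) = 3.
  α_4 = 4: Horner steps 4 → 1 → 3, so m(4) = 3.
  α_5 = 2: Horner steps 4 → 0 → 6, so m(2) = 6.
Codeword c = [4, 2, 3, 3, 6] ∈ F_7^5.


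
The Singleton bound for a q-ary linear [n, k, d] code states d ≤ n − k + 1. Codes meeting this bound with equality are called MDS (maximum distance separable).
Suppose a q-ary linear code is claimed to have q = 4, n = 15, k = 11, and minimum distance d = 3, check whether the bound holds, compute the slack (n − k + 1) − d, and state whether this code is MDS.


Singleton RHS = n − k + 1 = 5, slack = 2, bound satisfied, not MDS.

Singleton bound: d ≤ n − k + 1.
Here n = 15, k = 11, so n − k + 1 = 5.
Given d = 3, check d ≤ 5: YES.
Slack = (n − k + 1) − d = 2.
The code is NOT MDS (slack = 2 > 0).
Description: the claimed parameters are [15, 11, 3]_4; such a code would be non-MDS.


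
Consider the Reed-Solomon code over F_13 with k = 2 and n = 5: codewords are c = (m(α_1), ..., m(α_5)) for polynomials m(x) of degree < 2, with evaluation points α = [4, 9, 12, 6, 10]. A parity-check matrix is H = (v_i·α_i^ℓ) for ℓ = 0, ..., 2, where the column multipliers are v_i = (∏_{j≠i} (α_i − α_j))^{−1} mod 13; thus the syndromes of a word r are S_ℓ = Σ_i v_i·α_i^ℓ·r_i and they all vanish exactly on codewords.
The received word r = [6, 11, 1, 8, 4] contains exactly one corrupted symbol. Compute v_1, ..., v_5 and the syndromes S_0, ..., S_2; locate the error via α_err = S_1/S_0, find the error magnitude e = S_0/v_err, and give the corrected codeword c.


S = (11, 6, 8), error at position 5, error magnitude e = 5, c = [6, 11, 1, 8, 12].

Step 1: column multipliers v_i = (∏_{j≠i}(α_i − α_j))^{−1} mod 13.
  i = 1 (α = 4): (4−9)(4−12)(4−6)(4−10) = (−5)·(−8)·(−2)·(−6) = 480 ≡ 12, so v_1 = 12^{−1} = 12 (mod 13).
  i = 2 (α = 9): (9−4)(9−12)(9−6)(9−10) = 5·(−3)·3·(−1) = 45 ≡ 6, so v_2 = 6^{−1} = 11 (mod 13).
  i = 3 (α = 12): (12−4)(12−9)(12−6)(12−10) = 8·3·6·2 = 288 ≡ 2, so v_3 = 2^{−1} = 7 (mod 13).
  i = 4 (α = 6): (6−4)(6−9)(6−12)(6−10) = 2·(−3)·(−6)·(−4) = −144 ≡ 12, so v_4 = 12^{−1} = 12 (mod 13).
  i = 5 (α = 10): (10−4)(10−9)(10−12)(10−6) = 6·1·(−2)·4 = −48 ≡ 4, so v_5 = 4^{−1} = 10 (mod 13).
  v = [12, 11, 7, 12, 10].
Step 2: syndromes of r = [6, 11, 1, 8, 4] (all sums mod 13).
  S_0 = Σ v_i r_i = 12·6 + 11·11 + 7·1 + 12·8 + 10·4 = 336 ≡ 11.
  S_1 = Σ v_i α_i r_i = 12·4·6 + 11·9·11 + 7·12·1 + 12·6·8 + 10·10·4 = 2437 ≡ 6.
  α_i^2 mod 13 = [3, 3, 1, 10, 9].
  S_2 = Σ v_i α_i^2 r_i = 12·3·6 + 11·3·11 + 7·1·1 + 12·10·8 + 10·9·4 = 1906 ≡ 8.
  S = (11, 6, 8) ≠ 0, so r is not a codeword (an error is present).
Step 3: locate the error. For a single error e at position i, S_ℓ = v_i·e·α_i^ℓ, so α_err = S_1/S_0.
  S_0^{−1} = 11^{−1} = 6 (mod 13), so α_err = 6·6 = 36 ≡ 10 = α_5. Error position i = 5.
  Consistency check: S_2/S_1 = 8·11 = 88 ≡ 10 = α_err ✓ (single-error assumption holds).
Step 4: error magnitude e = S_0/v_5 = S_0·∏_{j≠5}(α_5 − α_j) = 11·4 = 44 ≡ 5 (mod 13).
Step 5: correct position 5: c_5 = r_5 − e = 4 − 5 ≡ 12 (mod 13). Hence c = [6, 11, 1, 8, 12].
  Check: interpolating c through the α_i gives m(x) = 2 + 1·x (degree < 2) with m(α_i) = c_i for every i, so c is indeed a codeword.
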